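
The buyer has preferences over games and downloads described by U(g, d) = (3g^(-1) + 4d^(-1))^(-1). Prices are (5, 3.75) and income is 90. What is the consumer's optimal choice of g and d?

g* = 9, d* = 12

For CES with ρ = -1, MRS = (3/4)·(d/g)^2.
Tangency: set MRS = p_g/p_d = 5/3.75 = 4/3.
So (d/g)^2 = 16/9; taking the square root, d/g = 4/3, i.e. d = (4/3)·g.
Substitute into the budget 5·g + 3.75·d = 90: 10·g = 90, so g* = 9 and d* = (4/3)·9 = 12.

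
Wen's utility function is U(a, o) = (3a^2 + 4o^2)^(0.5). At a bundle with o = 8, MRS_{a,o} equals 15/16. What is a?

For CES with ρ = 2, MRS = (3/4)·(o/a)^(-1).
Setting (3/4)·(8/a)^(-1) = 15/16 gives (8/a)^(-1) = 1.25, so 8/a = 0.8 and a = 10.

a = 10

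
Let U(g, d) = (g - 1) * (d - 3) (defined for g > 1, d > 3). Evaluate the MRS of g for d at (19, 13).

MU_g = (d−3), MU_d = (g−1).
MRS = (d−3)/(g−1).
At (19, 13): MRS = 5/9.
So at (19, 13) the consumer would give up 5/9 units of d for one more unit of g.

MRS = 5/9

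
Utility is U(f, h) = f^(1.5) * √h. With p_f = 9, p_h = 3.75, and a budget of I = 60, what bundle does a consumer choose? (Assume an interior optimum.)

f* = 5, h* = 4

MU_f = 1.5·√f·√h and MU_h = 0.5·f^(1.5)·h^(-0.5).
MRS = MU_f/MU_h = (3)·h/f.
Tangency: set MRS = p_f/p_h = 9/3.75 = 2.4.
So (3)·h/f = 2.4, i.e. h = 0.8·f.
Substitute into the budget 9·f + 3.75·h = 60: 12·f = 60, so f* = 5.
Then h* = 0.8·5 = 4.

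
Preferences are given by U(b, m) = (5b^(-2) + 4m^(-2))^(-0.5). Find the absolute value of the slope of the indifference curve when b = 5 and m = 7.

MRS = 343/100

For CES with ρ = -2, MRS = (5/4)·(m/b)^3.
At (5, 7): MRS = 343/100.
So at (5, 7) the consumer would give up 343/100 units of m for one more unit of b.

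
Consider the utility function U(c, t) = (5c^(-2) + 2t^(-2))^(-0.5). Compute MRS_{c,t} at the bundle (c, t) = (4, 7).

MRS = 1715/128

For CES with ρ = -2, MRS = (5/2)·(t/c)^3.
At (4, 7): MRS = 1715/128.
The indifference curve has slope −1715/128 at this bundle.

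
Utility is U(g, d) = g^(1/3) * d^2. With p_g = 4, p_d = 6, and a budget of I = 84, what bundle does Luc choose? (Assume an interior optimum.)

g* = 3, d* = 12

MU_g = 1/3·g^(-2/3)·d^2 and MU_d = 2·g^(1/3)·d.
MRS = MU_g/MU_d = (1/6)·d/g.
Tangency: set MRS = p_g/p_d = 4/6 = 2/3.
So (1/6)·d/g = 2/3, i.e. d = 4·g.
Substitute into the budget 4·g + 6·d = 84: 28·g = 84, so g* = 3.
Then d* = 4·3 = 12.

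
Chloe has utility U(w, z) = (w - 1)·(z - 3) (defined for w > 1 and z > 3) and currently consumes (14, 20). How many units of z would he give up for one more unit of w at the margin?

MU_w = (z−3), MU_z = (w−1).
MRS = (z−3)/(w−1).
At (14, 20): MRS = 17/13.
That is, one extra unit of w is worth 17/13 units of z at the margin.

MRS = 17/13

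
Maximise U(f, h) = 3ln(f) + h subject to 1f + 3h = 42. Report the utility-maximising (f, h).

MU_f = 3/f, MU_h = 1.
MRS = 3/f ÷ 1.
Tangency: set MRS = p_f/p_h = 1/3.
MRS depends only on f: 3/f = 1/3 ⇒ f* = 3/(1/3) = 9.
From the budget, 3·h = 42 − 1·9 = 33, so h* = 11.

f* = 9, h* = 11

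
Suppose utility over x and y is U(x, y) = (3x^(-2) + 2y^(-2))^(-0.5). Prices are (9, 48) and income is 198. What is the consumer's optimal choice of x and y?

x* = 6, y* = 3

For CES with ρ = -2, MRS = (3/2)·(y/x)^3.
Tangency: set MRS = p_x/p_y = 9/48 = 3/16.
So (y/x)^3 = 0.125; taking the cube root, y/x = 0.5, i.e. y = 0.5·x.
Substitute into the budget 9·x + 48·y = 198: 33·x = 198, so x* = 6 and y* = 0.5·6 = 3.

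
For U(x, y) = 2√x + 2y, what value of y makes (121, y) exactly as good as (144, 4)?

U(144, 4) = 32.
Set U(121, y) = 32 and solve.
With x = 121: √121 = 11, so 2y = 32 − 2·11 = 10 and y = 5.
Check: U(121, 5) = 32.

y = 5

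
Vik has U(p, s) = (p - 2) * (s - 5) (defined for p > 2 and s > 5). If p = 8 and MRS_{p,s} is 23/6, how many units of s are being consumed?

MU_p = (s−5), MU_s = (p−2).
MRS = (s−5)/(p−2).
Substitute p = 8: MRS = (s − 5)/6. Setting this equal to 23/6 gives s − 5 = (23/6)·6 = 23, so s = 28.

s = 28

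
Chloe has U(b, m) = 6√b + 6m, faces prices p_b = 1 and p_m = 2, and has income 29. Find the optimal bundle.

MU_b = 6/(2√b), MU_m = 6.
MRS = 6/(2√b) ÷ 6.
Tangency: set MRS = p_b/p_m = 1/2 = 0.5.
MRS depends only on b: 0.5/√b = 0.5 ⇒ √b = 0.5/0.5 = 1 ⇒ b* = 1.
From the budget, 2·m = 29 − 1·1 = 28, so m* = 14.

b* = 1, m* = 14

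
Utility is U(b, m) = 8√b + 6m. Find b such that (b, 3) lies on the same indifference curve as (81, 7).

b = 144

U(81, 7) = 114.
Set U(b, 3) = 114 and solve.
With m = 3: 8√b = 114 − 6·3 = 96, so √b = 12 and b = 144.
Check: U(144, 3) = 114.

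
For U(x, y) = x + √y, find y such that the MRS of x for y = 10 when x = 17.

y = 25

MU_x = 1, MU_y = 1/(2√y).
MRS = 1 ÷ (1/(2√y)).
MRS depends only on y: 2·√y = 10 ⇒ √y = 10/2 = 5 ⇒ y = 25.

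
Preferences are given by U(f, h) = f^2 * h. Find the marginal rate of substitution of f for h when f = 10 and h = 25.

MRS = 5

MU_f = 2·f·h and MU_h = f^2.
MRS = MU_f/MU_h = (2/1)·h/f.
At (10, 25): MRS = 5.
So at (10, 25) the consumer would give up 5 units of h for one more unit of f.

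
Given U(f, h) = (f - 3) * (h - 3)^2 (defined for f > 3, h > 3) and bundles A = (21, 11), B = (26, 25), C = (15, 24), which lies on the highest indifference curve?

Evaluate utility at each bundle:
U(A) = 1152.
U(B) = 11132.
U(C) = 5292.
Highest utility is B, so B ≻ C ≻ A.

Bundle B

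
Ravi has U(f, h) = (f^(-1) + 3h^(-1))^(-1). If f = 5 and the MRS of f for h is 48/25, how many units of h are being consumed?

h = 12

For CES with ρ = -1, MRS = (1/3)·(h/f)^2.
Setting (1/3)·(h/5)^2 = 48/25 gives (h/5)^2 = 144/25, so h/5 = 2.4 and h = 12.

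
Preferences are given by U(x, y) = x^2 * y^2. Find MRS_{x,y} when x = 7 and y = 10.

MU_x = 2·x·y^2 and MU_y = 2·x^2·y.
MRS = MU_x/MU_y = y/x.
At (7, 10): MRS = 10/7.
That is, one extra unit of x is worth 10/7 units of y at the margin.

MRS = 10/7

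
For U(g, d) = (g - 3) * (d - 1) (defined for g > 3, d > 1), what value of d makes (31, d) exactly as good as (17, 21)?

U(17, 21) = 280.
Set U(31, d) = 280 and solve.
With g = 31: (31 − 3) = 28, so (d − 1) = 280/28 = 10.
So d = 1 + 10 = 11.
Check: U(31, 11) = 280.

d = 11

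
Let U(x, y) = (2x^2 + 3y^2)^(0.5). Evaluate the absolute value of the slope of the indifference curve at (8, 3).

For CES with ρ = 2, MRS = (2/3)·(y/x)^(-1).
At (8, 3): MRS = 16/9.
The indifference curve has slope −16/9 at this bundle.

MRS = 16/9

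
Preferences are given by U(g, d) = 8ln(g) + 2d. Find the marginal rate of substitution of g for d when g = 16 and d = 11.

MU_g = 8/g, MU_d = 2.
MRS = 8/g ÷ 2.
At (16, 11): MRS = 0.25.
That is, one extra unit of g is worth 0.25 units of d at the margin.

MRS = 0.25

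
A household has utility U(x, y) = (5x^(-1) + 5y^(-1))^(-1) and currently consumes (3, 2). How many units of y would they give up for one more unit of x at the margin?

MRS = 4/9

For CES with ρ = -1, MRS = (y/x)^2.
At (3, 2): MRS = 4/9.
The indifference curve has slope −4/9 at this bundle.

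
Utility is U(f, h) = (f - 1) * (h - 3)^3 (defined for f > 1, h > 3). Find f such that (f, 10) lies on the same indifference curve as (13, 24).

f = 325

U(13, 24) = 111132.
Set U(f, 10) = 111132 and solve.
With h = 10: (10 − 3)^3 = 343, so (f − 1) = 111132/343 = 324.
So f = 1 + 324 = 325.
Check: U(325, 10) = 111132.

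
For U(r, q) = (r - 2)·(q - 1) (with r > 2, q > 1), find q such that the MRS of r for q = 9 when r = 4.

q = 19

MU_r = (q−1), MU_q = (r−2).
MRS = (q−1)/(r−2).
Substitute r = 4: MRS = (q − 1)/2. Setting this equal to 9 gives q − 1 = 9·2 = 18, so q = 19.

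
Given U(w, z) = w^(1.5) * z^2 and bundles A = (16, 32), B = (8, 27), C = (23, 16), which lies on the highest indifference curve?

Bundle A

Evaluate utility at each bundle:
U(A) = 65536.000.
U(B) = 16495.387.
U(C) = 28237.856.
Highest utility is A, so A ≻ C ≻ B.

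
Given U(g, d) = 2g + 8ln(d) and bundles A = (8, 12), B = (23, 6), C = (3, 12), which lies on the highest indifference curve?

Evaluate utility at each bundle:
U(A) = 35.879.
U(B) = 60.334.
U(C) = 25.879.
Highest utility is B, so B ≻ A ≻ C.

Bundle B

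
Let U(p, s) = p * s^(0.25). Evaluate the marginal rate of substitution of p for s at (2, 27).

MRS = 54

MU_p = s^(0.25) and MU_s = 0.25·p·s^(-0.75).
MRS = MU_p/MU_s = (4)·s/p.
At (2, 27): MRS = 54.
That is, one extra unit of p is worth 54 units of s at the margin.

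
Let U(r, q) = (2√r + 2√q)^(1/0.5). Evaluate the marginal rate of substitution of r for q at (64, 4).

For CES with ρ = 0.5, MRS = √(q/r).
At (64, 4): MRS = 0.25.
So at (64, 4) the consumer would give up 0.25 units of q for one more unit of r.

MRS = 0.25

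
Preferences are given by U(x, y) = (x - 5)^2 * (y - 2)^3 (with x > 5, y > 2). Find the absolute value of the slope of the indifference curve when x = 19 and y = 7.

MRS = 5/21

MU_x = 2·(x−5)·(y−2)^3, MU_y = 3·(x−5)^2·(y−2)^2.
MRS = (2/3)·(y−2)/(x−5).
At (19, 7): MRS = 5/21.
That is, one extra unit of x is worth 5/21 units of y at the margin.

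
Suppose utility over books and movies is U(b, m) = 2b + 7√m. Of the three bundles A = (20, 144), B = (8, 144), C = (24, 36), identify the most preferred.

Bundle A

Evaluate utility at each bundle:
U(A) = 124.000.
U(B) = 100.000.
U(C) = 90.000.
Highest utility is A, so A ≻ B ≻ C.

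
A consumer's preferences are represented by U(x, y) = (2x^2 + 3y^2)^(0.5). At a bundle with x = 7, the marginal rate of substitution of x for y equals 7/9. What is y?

y = 6

For CES with ρ = 2, MRS = (2/3)·(y/x)^(-1).
Setting (2/3)·(y/7)^(-1) = 7/9 gives (y/7)^(-1) = 7/6, so y/7 = 6/7 and y = 6.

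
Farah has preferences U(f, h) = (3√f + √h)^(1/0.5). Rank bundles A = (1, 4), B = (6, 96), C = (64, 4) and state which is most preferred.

Bundle C

Evaluate utility at each bundle:
U(A) = 25.000.
U(B) = 294.000.
U(C) = 676.000.
Highest utility is C, so C ≻ B ≻ A.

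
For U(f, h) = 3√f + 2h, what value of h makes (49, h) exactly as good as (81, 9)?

U(81, 9) = 45.
Set U(49, h) = 45 and solve.
With f = 49: √49 = 7, so 2h = 45 − 3·7 = 24 and h = 12.
Check: U(49, 12) = 45.

h = 12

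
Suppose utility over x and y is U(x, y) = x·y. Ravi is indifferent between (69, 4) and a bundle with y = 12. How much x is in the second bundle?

x = 23

U(69, 4) = 276.
Set U(x, 12) = 276 and solve.
With y = 12: x = 276/12 = 23.
Check: U(23, 12) = 276.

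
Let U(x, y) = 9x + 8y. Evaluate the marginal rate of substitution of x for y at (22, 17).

MRS = 1.125

MU_x = 9, MU_y = 8, so MRS = 9/8 = 1.125 at every bundle.
At (22, 17): MRS = 1.125.
The indifference curve has slope −1.125 at this bundle.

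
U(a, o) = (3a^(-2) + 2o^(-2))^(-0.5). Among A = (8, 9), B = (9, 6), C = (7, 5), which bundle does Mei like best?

Evaluate utility at each bundle:
U(A) = 3.738.
U(B) = 3.286.
U(C) = 2.661.
Highest utility is A, so A ≻ B ≻ C.

Bundle A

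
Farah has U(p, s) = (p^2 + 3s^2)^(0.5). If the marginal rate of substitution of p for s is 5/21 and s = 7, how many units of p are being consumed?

For CES with ρ = 2, MRS = (1/3)·(s/p)^(-1).
Setting (1/3)·(7/p)^(-1) = 5/21 gives (7/p)^(-1) = 5/7, so 7/p = 1.4 and p = 5.

p = 5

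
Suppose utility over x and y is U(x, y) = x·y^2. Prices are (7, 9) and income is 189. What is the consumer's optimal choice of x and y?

MU_x = y^2 and MU_y = 2·x·y.
MRS = MU_x/MU_y = (1/2)·y/x.
Tangency: set MRS = p_x/p_y = 7/9.
So (1/2)·y/x = 7/9, i.e. y = (14/9)·x.
Substitute into the budget 7·x + 9·y = 189: 21·x = 189, so x* = 9.
Then y* = (14/9)·9 = 14.

x* = 9, y* = 14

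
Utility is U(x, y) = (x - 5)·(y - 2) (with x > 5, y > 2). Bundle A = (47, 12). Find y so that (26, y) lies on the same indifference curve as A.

U(47, 12) = 420.
Set U(26, y) = 420 and solve.
With x = 26: (26 − 5) = 21, so (y − 2) = 420/21 = 20.
So y = 2 + 20 = 22.
Check: U(26, 22) = 420.

y = 22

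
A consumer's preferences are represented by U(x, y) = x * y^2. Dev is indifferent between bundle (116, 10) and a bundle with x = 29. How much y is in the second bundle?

U(116, 10) = 11600.
Set U(29, y) = 11600 and solve.
With x = 29: y^2 = 11600/29 = 400; taking the square root, y = 20.
Check: U(29, 20) = 11600.

y = 20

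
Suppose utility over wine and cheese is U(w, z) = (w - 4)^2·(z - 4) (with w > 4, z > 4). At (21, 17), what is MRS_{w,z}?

MU_w = 2·(w−4)·(z−4), MU_z = (w−4)^2.
MRS = (2/1)·(z−4)/(w−4).
At (21, 17): MRS = 26/17.
The indifference curve has slope −26/17 at this bundle.

MRS = 26/17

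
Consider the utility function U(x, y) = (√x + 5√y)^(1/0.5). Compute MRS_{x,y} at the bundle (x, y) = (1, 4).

For CES with ρ = 0.5, MRS = (1/5)·√(y/x).
At (1, 4): MRS = 0.4.
So at (1, 4) the consumer would give up 0.4 units of y for one more unit of x.

MRS = 0.4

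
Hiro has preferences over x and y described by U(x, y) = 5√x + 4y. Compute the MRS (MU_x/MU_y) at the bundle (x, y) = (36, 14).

MU_x = 5/(2√x), MU_y = 4.
MRS = 5/(2√x) ÷ 4.
At (36, 14): MRS = 5/48.
That is, one extra unit of x is worth 5/48 units of y at the margin.

MRS = 5/48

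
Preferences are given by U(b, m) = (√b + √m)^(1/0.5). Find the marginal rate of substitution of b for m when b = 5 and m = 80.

For CES with ρ = 0.5, MRS = √(m/b).
At (5, 80): MRS = 4.
That is, one extra unit of b is worth 4 units of m at the margin.

MRS = 4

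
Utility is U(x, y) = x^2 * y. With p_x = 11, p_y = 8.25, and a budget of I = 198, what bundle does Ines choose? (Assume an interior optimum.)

MU_x = 2·x·y and MU_y = x^2.
MRS = MU_x/MU_y = (2/1)·y/x.
Tangency: set MRS = p_x/p_y = 11/8.25 = 4/3.
So (2/1)·y/x = 4/3, i.e. y = (2/3)·x.
Substitute into the budget 11·x + 8.25·y = 198: 16.5·x = 198, so x* = 12.
Then y* = (2/3)·12 = 8.

x* = 12, y* = 8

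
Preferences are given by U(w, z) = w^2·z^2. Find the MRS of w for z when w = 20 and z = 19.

MRS = 0.95

MU_w = 2·w·z^2 and MU_z = 2·w^2·z.
MRS = MU_w/MU_z = z/w.
At (20, 19): MRS = 0.95.
That is, one extra unit of w is worth 0.95 units of z at the margin.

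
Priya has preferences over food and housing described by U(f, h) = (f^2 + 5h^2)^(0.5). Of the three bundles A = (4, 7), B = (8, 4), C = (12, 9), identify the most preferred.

Evaluate utility at each bundle:
U(A) = 16.155.
U(B) = 12.000.
U(C) = 23.431.
Highest utility is C, so C ≻ A ≻ B.

Bundle C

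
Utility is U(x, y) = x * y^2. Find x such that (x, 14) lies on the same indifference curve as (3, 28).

U(3, 28) = 2352.
Set U(x, 14) = 2352 and solve.
With y = 14: 14^2 = 196, so x = 2352/196 = 12.
Check: U(12, 14) = 2352.

x = 12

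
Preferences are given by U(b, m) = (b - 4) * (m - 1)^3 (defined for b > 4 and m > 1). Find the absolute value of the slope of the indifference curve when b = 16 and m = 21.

MU_b = (m−1)^3, MU_m = 3·(b−4)·(m−1)^2.
MRS = (1/3)·(m−1)/(b−4).
At (16, 21): MRS = 5/9.
So at (16, 21) the consumer would give up 5/9 units of m for one more unit of b.

MRS = 5/9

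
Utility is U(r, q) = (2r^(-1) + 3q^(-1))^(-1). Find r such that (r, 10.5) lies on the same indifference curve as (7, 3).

r = 2

U depends on (r, q) only through S = 2r^(-1) + 3q^(-1), so equal utility means equal S. At (7, 3): S = 9/7.
With q = 10.5: 3·10.5^(-1) = 2/7, so 2r^(-1) = 9/7 − 2/7 = 1, i.e. r^(-1) = 0.5.
Hence r = 1/0.5 = 2.
Check: U(2, 10.5) = 0.7778.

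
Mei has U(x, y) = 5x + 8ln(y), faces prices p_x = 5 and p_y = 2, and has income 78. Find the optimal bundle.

MU_x = 5, MU_y = 8/y.
MRS = 5 ÷ (8/y).
Tangency: set MRS = p_x/p_y = 5/2 = 2.5.
MRS depends only on y: 0.625·y = 2.5 ⇒ y* = 2.5/0.625 = 4.
From the budget, 5·x = 78 − 2·4 = 70, so x* = 14.

x* = 14, y* = 4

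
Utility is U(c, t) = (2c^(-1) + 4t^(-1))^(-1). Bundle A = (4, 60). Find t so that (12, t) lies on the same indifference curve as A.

U depends on (c, t) only through S = 2c^(-1) + 4t^(-1), so equal utility means equal S. At (4, 60): S = 17/30.
With c = 12: 2·12^(-1) = 1/6, so 4t^(-1) = 17/30 − 1/6 = 0.4, i.e. t^(-1) = 0.1.
Hence t = 1/0.1 = 10.
Check: U(12, 10) = 1.7647.

t = 10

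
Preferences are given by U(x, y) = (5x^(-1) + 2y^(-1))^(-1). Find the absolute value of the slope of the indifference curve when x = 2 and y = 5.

MRS = 15.625

For CES with ρ = -1, MRS = (5/2)·(y/x)^2.
At (2, 5): MRS = 15.625.
The indifference curve has slope −15.625 at this bundle.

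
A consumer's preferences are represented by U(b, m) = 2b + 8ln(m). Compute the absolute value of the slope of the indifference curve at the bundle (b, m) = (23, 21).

MU_b = 2, MU_m = 8/m.
MRS = 2 ÷ (8/m).
At (23, 21): MRS = 5.25.
So at (23, 21) the consumer would give up 5.25 units of m for one more unit of b.

MRS = 5.25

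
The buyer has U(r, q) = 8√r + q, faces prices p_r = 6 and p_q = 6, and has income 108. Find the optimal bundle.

MU_r = 8/(2√r), MU_q = 1.
MRS = 8/(2√r) ÷ 1.
Tangency: set MRS = p_r/p_q = 6/6 = 1.
MRS depends only on r: 4/√r = 1 ⇒ √r = 4/1 = 4 ⇒ r* = 16.
From the budget, 6·q = 108 − 6·16 = 12, so q* = 2.

r* = 16, q* = 2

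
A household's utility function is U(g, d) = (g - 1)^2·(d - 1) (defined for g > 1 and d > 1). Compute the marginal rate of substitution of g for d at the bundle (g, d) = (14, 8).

MRS = 14/13

MU_g = 2·(g−1)·(d−1), MU_d = (g−1)^2.
MRS = (2/1)·(d−1)/(g−1).
At (14, 8): MRS = 14/13.
The indifference curve has slope −14/13 at this bundle.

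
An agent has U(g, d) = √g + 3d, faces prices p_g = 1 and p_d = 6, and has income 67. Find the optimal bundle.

g* = 1, d* = 11

MU_g = 1/(2√g), MU_d = 3.
MRS = 1/(2√g) ÷ 3.
Tangency: set MRS = p_g/p_d = 1/6.
MRS depends only on g: (1/6)/√g = 1/6 ⇒ √g = (1/6)/(1/6) = 1 ⇒ g* = 1.
From the budget, 6·d = 67 − 1·1 = 66, so d* = 11.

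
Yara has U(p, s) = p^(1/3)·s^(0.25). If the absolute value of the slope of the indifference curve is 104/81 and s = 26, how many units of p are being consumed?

MU_p = 1/3·p^(-2/3)·s^(0.25) and MU_s = 0.25·p^(1/3)·s^(-0.75).
MRS = MU_p/MU_s = (4/3)·s/p.
Substitute s = 26: MRS = (104/3)/p. Setting (104/3)/p = 104/81 gives p = (104/3)/(104/81) = 27.

p = 27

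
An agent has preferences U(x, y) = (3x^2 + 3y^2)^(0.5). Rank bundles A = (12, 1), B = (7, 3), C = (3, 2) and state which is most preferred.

Evaluate utility at each bundle:
U(A) = 20.857.
U(B) = 13.191.
U(C) = 6.245.
Highest utility is A, so A ≻ B ≻ C.

Bundle A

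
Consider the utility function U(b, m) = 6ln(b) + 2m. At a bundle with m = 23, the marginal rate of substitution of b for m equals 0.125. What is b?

b = 24

MU_b = 6/b, MU_m = 2.
MRS = 6/b ÷ 2.
MRS depends only on b: 3/b = 0.125 ⇒ b = 3/0.125 = 24.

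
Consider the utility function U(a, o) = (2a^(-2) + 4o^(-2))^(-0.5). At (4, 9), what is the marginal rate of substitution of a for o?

For CES with ρ = -2, MRS = (2/4)·(o/a)^3.
At (4, 9): MRS = 729/128.
The indifference curve has slope −729/128 at this bundle.

MRS = 729/128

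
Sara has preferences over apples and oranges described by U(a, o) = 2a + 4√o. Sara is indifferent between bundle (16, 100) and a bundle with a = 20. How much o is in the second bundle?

U(16, 100) = 72.
Set U(20, o) = 72 and solve.
With a = 20: 4√o = 72 − 2·20 = 32, so √o = 8 and o = 64.
Check: U(20, 64) = 72.

o = 64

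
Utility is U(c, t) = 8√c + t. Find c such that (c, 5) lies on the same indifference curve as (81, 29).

c = 144

U(81, 29) = 101.
Set U(c, 5) = 101 and solve.
With t = 5: 8√c = 101 − 5 = 96, so √c = 12 and c = 144.
Check: U(144, 5) = 101.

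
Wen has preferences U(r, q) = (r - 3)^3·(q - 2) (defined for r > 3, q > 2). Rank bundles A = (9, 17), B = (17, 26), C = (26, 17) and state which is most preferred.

Bundle C

Evaluate utility at each bundle:
U(A) = 3240.
U(B) = 65856.
U(C) = 182505.
Highest utility is C, so C ≻ B ≻ A.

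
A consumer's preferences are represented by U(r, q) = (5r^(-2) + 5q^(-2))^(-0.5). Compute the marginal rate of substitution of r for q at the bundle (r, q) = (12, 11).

MRS = 1331/1728

For CES with ρ = -2, MRS = (q/r)^3.
At (12, 11): MRS = 1331/1728.
The indifference curve has slope −1331/1728 at this bundle.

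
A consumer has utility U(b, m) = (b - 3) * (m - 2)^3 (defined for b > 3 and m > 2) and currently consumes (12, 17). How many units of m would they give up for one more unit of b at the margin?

MU_b = (m−2)^3, MU_m = 3·(b−3)·(m−2)^2.
MRS = (1/3)·(m−2)/(b−3).
At (12, 17): MRS = 5/9.
That is, one extra unit of b is worth 5/9 units of m at the margin.

MRS = 5/9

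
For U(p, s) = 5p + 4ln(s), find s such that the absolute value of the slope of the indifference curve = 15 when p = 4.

s = 12

MU_p = 5, MU_s = 4/s.
MRS = 5 ÷ (4/s).
MRS depends only on s: 1.25·s = 15 ⇒ s = 15/1.25 = 12.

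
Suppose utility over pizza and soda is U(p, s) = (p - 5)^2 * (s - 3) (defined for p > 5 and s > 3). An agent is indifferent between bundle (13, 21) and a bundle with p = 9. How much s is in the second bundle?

U(13, 21) = 1152.
Set U(9, s) = 1152 and solve.
With p = 9: (9 − 5)^2 = 16, so (s − 3) = 1152/16 = 72.
So s = 3 + 72 = 75.
Check: U(9, 75) = 1152.

s = 75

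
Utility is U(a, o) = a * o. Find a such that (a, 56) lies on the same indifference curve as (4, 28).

a = 2

U(4, 28) = 112.
Set U(a, 56) = 112 and solve.
With o = 56: a = 112/56 = 2.
Check: U(2, 56) = 112.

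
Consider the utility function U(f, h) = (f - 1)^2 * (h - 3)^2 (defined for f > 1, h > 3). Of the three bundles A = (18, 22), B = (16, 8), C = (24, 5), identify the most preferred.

Bundle A

Evaluate utility at each bundle:
U(A) = 104329.
U(B) = 5625.
U(C) = 2116.
Highest utility is A, so A ≻ B ≻ C.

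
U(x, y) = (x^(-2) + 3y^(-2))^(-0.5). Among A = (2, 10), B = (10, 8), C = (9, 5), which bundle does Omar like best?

Bundle B

Evaluate utility at each bundle:
U(A) = 1.890.
U(B) = 4.193.
U(C) = 2.749.
Highest utility is B, so B ≻ C ≻ A.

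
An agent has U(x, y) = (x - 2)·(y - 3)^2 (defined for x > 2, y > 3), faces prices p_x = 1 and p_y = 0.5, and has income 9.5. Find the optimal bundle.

MU_x = (y−3)^2, MU_y = 2·(x−2)·(y−3).
MRS = (1/2)·(y−3)/(x−2).
Tangency: set MRS = p_x/p_y = 1/0.5 = 2.
So (1/2)·(y − 3)/(x − 2) = 2, i.e. (y − 3) = 4·(x − 2).
Rewrite the budget in excess-of-subsistence terms: 1·(x − 2) + 0.5·(y − 3) = 9.5 − 1·2 − 0.5·3 = 6.
Substituting, 3·(x − 2) = 6, so x − 2 = 2 and x* = 4.
Then y − 3 = 4·2 = 8, so y* = 11.

x* = 4, y* = 11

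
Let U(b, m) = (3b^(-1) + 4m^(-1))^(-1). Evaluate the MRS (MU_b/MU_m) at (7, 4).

MRS = 12/49

For CES with ρ = -1, MRS = (3/4)·(m/b)^2.
At (7, 4): MRS = 12/49.
So at (7, 4) the consumer would give up 12/49 units of m for one more unit of b.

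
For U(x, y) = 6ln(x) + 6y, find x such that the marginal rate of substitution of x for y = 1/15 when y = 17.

MU_x = 6/x, MU_y = 6.
MRS = 6/x ÷ 6.
MRS depends only on x: 1/x = 1/15 ⇒ x = 1/(1/15) = 15.

x = 15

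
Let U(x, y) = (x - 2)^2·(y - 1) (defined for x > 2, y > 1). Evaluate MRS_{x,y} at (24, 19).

MRS = 18/11

MU_x = 2·(x−2)·(y−1), MU_y = (x−2)^2.
MRS = (2/1)·(y−1)/(x−2).
At (24, 19): MRS = 18/11.
That is, one extra unit of x is worth 18/11 units of y at the margin.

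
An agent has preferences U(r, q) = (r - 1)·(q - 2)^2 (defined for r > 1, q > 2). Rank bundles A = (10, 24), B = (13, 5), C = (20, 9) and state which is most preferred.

Bundle A

Evaluate utility at each bundle:
U(A) = 4356.
U(B) = 108.
U(C) = 931.
Highest utility is A, so A ≻ C ≻ B.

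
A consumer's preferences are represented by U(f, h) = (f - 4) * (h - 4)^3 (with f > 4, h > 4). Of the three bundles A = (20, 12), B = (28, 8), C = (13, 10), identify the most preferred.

Bundle A

Evaluate utility at each bundle:
U(A) = 8192.
U(B) = 1536.
U(C) = 1944.
Highest utility is A, so A ≻ C ≻ B.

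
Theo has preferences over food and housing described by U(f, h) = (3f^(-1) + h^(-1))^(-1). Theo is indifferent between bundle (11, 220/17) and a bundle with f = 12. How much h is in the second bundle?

U depends on (f, h) only through S = 3f^(-1) + h^(-1), so equal utility means equal S. At (11, 220/17): S = 0.35.
With f = 12: 3·12^(-1) = 0.25, so h^(-1) = 0.35 − 0.25 = 0.1.
Hence h = 1/0.1 = 10.
Check: U(12, 10) = 2.8571.

h = 10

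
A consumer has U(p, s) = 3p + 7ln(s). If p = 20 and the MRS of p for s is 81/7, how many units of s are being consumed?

MU_p = 3, MU_s = 7/s.
MRS = 3 ÷ (7/s).
MRS depends only on s: (3/7)·s = 81/7 ⇒ s = (81/7)/(3/7) = 27.

s = 27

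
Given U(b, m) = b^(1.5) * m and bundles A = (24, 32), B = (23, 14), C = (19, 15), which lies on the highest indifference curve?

Evaluate utility at each bundle:
U(A) = 3762.416.
U(B) = 1544.258.
U(C) = 1242.286.
Highest utility is A, so A ≻ B ≻ C.

Bundle A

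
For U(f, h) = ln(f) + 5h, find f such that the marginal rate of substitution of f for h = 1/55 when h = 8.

f = 11

MU_f = 1/f, MU_h = 5.
MRS = 1/f ÷ 5.
MRS depends only on f: 0.2/f = 1/55 ⇒ f = 0.2/(1/55) = 11.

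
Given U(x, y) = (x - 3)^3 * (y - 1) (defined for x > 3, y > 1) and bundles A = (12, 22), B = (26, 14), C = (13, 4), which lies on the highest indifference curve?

Evaluate utility at each bundle:
U(A) = 15309.
U(B) = 158171.
U(C) = 3000.
Highest utility is B, so B ≻ A ≻ C.

Bundle B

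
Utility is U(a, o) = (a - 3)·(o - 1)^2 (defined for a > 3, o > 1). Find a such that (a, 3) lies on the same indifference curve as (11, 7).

a = 75

U(11, 7) = 288.
Set U(a, 3) = 288 and solve.
With o = 3: (3 − 1)^2 = 4, so (a − 3) = 288/4 = 72.
So a = 3 + 72 = 75.
Check: U(75, 3) = 288.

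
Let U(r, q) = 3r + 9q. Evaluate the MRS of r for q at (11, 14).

MRS = 1/3

MU_r = 3, MU_q = 9, so MRS = 3/9 = 1/3 at every bundle.
At (11, 14): MRS = 1/3.
So at (11, 14) the consumer would give up 1/3 units of q for one more unit of r.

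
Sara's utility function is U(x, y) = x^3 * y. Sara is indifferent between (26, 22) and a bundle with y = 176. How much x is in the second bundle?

U(26, 22) = 386672.
Set U(x, 176) = 386672 and solve.
With y = 176: x^3 = 386672/176 = 2197; taking the cube root, x = 13.
Check: U(13, 176) = 386672.

x = 13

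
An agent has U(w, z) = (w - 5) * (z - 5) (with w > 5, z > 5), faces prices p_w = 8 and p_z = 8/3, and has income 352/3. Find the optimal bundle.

MU_w = (z−5), MU_z = (w−5).
MRS = (z−5)/(w−5).
Tangency: set MRS = p_w/p_z = 8/(8/3) = 3.
So (z − 5)/(w − 5) = 3, i.e. (z − 5) = 3·(w − 5).
Rewrite the budget in excess-of-subsistence terms: 8·(w − 5) + (8/3)·(z − 5) = 352/3 − 8·5 − (8/3)·5 = 64.
Substituting, 16·(w − 5) = 64, so w − 5 = 4 and w* = 9.
Then z − 5 = 3·4 = 12, so z* = 17.

w* = 9, z* = 17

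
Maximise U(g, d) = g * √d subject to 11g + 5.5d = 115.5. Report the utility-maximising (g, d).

g* = 7, d* = 7

MU_g = √d and MU_d = 0.5·g·d^(-0.5).
MRS = MU_g/MU_d = (2)·d/g.
Tangency: set MRS = p_g/p_d = 11/5.5 = 2.
So (2)·d/g = 2, i.e. d = g.
Substitute into the budget 11·g + 5.5·d = 115.5: 16.5·g = 115.5, so g* = 7.
Then d* = 7.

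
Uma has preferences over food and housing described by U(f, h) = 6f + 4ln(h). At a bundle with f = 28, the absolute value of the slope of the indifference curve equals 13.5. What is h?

MU_f = 6, MU_h = 4/h.
MRS = 6 ÷ (4/h).
MRS depends only on h: 1.5·h = 13.5 ⇒ h = 13.5/1.5 = 9.

h = 9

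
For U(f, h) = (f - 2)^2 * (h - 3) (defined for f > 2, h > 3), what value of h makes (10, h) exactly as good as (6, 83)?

U(6, 83) = 1280.
Set U(10, h) = 1280 and solve.
With f = 10: (10 − 2)^2 = 64, so (h − 3) = 1280/64 = 20.
So h = 3 + 20 = 23.
Check: U(10, 23) = 1280.

h = 23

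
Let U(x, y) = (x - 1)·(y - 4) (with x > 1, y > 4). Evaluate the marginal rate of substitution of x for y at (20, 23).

MRS = 1

MU_x = (y−4), MU_y = (x−1).
MRS = (y−4)/(x−1).
At (20, 23): MRS = 1.
The indifference curve has slope −1 at this bundle.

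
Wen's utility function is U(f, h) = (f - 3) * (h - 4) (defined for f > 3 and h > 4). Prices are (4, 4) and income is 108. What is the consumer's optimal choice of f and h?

MU_f = (h−4), MU_h = (f−3).
MRS = (h−4)/(f−3).
Tangency: set MRS = p_f/p_h = 4/4 = 1.
So (h − 4)/(f − 3) = 1, i.e. (h − 4) = (f − 3).
Rewrite the budget in excess-of-subsistence terms: 4·(f − 3) + 4·(h − 4) = 108 − 4·3 − 4·4 = 80.
Substituting, 8·(f − 3) = 80, so f − 3 = 10 and f* = 13.
Then h − 4 = 10, so h* = 14.

f* = 13, h* = 14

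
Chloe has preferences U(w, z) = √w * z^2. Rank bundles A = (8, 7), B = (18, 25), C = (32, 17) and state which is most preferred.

Bundle B

Evaluate utility at each bundle:
U(A) = 138.593.
U(B) = 2651.650.
U(C) = 1634.831.
Highest utility is B, so B ≻ C ≻ A.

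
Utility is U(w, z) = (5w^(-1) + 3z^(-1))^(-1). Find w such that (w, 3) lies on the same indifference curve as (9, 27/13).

U depends on (w, z) only through S = 5w^(-1) + 3z^(-1), so equal utility means equal S. At (9, 27/13): S = 2.
With z = 3: 3·3^(-1) = 1, so 5w^(-1) = 2 − 1 = 1, i.e. w^(-1) = 0.2.
Hence w = 1/0.2 = 5.
Check: U(5, 3) = 0.5.

w = 5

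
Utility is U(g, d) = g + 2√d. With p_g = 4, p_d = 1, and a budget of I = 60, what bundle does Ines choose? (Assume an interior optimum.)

g* = 11, d* = 16

MU_g = 1, MU_d = 2/(2√d).
MRS = 1 ÷ (2/(2√d)).
Tangency: set MRS = p_g/p_d = 4/1 = 4.
MRS depends only on d: √d = 4 ⇒ √d = 4 ⇒ d* = 16.
From the budget, 4·g = 60 − 1·16 = 44, so g* = 11.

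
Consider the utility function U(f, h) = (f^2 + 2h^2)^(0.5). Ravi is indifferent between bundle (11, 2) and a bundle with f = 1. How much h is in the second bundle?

h = 8

U depends on (f, h) only through S = f^2 + 2h^2, so equal utility means equal S. At (11, 2): S = 129.
With f = 1: 1^2 = 1, so 2h^2 = 129 − 1 = 128, i.e. h^2 = 64.
Hence h = √64 = 8.
Check: U(1, 8) = 11.3578.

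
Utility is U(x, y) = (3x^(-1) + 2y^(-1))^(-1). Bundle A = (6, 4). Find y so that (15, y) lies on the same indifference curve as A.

y = 2.5

U depends on (x, y) only through S = 3x^(-1) + 2y^(-1), so equal utility means equal S. At (6, 4): S = 1.
With x = 15: 3·15^(-1) = 0.2, so 2y^(-1) = 1 − 0.2 = 0.8, i.e. y^(-1) = 0.4.
Hence y = 1/0.4 = 2.5.
Check: U(15, 2.5) = 1.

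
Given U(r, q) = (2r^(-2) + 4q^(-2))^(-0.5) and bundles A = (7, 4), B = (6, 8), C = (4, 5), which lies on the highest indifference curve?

Bundle B

Evaluate utility at each bundle:
U(A) = 1.854.
U(B) = 2.910.
U(C) = 1.873.
Highest utility is B, so B ≻ C ≻ A.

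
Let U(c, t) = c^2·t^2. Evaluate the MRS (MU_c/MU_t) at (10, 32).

MU_c = 2·c·t^2 and MU_t = 2·c^2·t.
MRS = MU_c/MU_t = t/c.
At (10, 32): MRS = 3.2.
That is, one extra unit of c is worth 3.2 units of t at the margin.

MRS = 3.2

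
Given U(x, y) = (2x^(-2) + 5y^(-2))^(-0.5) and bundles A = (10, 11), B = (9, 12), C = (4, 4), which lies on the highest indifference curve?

Evaluate utility at each bundle:
U(A) = 4.038.
U(B) = 4.103.
U(C) = 1.512.
Highest utility is B, so B ≻ A ≻ C.

Bundle B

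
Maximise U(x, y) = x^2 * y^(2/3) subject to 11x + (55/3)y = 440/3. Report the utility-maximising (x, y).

MU_x = 2·x·y^(2/3) and MU_y = 2/3·x^2·y^(-1/3).
MRS = MU_x/MU_y = (3)·y/x.
Tangency: set MRS = p_x/p_y = 11/(55/3) = 0.6.
So (3)·y/x = 0.6, i.e. y = 0.2·x.
Substitute into the budget 11·x + (55/3)·y = 440/3: (44/3)·x = 440/3, so x* = 10.
Then y* = 0.2·10 = 2.

x* = 10, y* = 2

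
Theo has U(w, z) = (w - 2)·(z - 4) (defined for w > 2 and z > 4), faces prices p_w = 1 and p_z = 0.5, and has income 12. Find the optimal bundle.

w* = 6, z* = 12

MU_w = (z−4), MU_z = (w−2).
MRS = (z−4)/(w−2).
Tangency: set MRS = p_w/p_z = 1/0.5 = 2.
So (z − 4)/(w − 2) = 2, i.e. (z − 4) = 2·(w − 2).
Rewrite the budget in excess-of-subsistence terms: 1·(w − 2) + 0.5·(z − 4) = 12 − 1·2 − 0.5·4 = 8.
Substituting, 2·(w − 2) = 8, so w − 2 = 4 and w* = 6.
Then z − 4 = 2·4 = 8, so z* = 12.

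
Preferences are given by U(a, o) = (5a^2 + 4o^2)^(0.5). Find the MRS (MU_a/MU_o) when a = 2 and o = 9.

MRS = 5/18

For CES with ρ = 2, MRS = (5/4)·(o/a)^(-1).
At (2, 9): MRS = 5/18.
That is, one extra unit of a is worth 5/18 units of o at the margin.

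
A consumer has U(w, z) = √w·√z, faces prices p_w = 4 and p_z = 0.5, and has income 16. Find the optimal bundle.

w* = 2, z* = 16

MU_w = 0.5·w^(-0.5)·√z and MU_z = 0.5·√w·z^(-0.5).
MRS = MU_w/MU_z = z/w.
Tangency: set MRS = p_w/p_z = 4/0.5 = 8.
So z/w = 8, i.e. z = 8·w.
Substitute into the budget 4·w + 0.5·z = 16: 8·w = 16, so w* = 2.
Then z* = 8·2 = 16.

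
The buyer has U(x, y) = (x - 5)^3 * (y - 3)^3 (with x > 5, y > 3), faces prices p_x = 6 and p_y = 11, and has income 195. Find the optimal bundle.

MU_x = 3·(x−5)^2·(y−3)^3, MU_y = 3·(x−5)^3·(y−3)^2.
MRS = (y−3)/(x−5).
Tangency: set MRS = p_x/p_y = 6/11.
So (y − 3)/(x − 5) = 6/11, i.e. (y − 3) = (6/11)·(x − 5).
Rewrite the budget in excess-of-subsistence terms: 6·(x − 5) + 11·(y − 3) = 195 − 6·5 − 11·3 = 132.
Substituting, 12·(x − 5) = 132, so x − 5 = 11 and x* = 16.
Then y − 3 = (6/11)·11 = 6, so y* = 9.

x* = 16, y* = 9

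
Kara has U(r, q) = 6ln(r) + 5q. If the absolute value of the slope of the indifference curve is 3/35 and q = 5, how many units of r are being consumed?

MU_r = 6/r, MU_q = 5.
MRS = 6/r ÷ 5.
MRS depends only on r: 1.2/r = 3/35 ⇒ r = 1.2/(3/35) = 14.

r = 14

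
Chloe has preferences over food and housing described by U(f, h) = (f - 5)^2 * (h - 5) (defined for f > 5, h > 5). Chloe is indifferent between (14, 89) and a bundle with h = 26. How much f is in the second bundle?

U(14, 89) = 6804.
Set U(f, 26) = 6804 and solve.
With h = 26: (26 − 5) = 21, so (f − 5)^2 = 6804/21 = 324.
Taking the square root (with f > 5): f − 5 = 18, so f = 23.
Check: U(23, 26) = 6804.

f = 23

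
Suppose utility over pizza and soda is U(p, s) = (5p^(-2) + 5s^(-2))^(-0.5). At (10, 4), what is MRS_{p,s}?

MRS = 8/125

For CES with ρ = -2, MRS = (s/p)^3.
At (10, 4): MRS = 8/125.
That is, one extra unit of p is worth 8/125 units of s at the margin.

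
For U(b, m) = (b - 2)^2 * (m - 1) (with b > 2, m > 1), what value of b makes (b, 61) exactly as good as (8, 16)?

U(8, 16) = 540.
Set U(b, 61) = 540 and solve.
With m = 61: (61 − 1) = 60, so (b − 2)^2 = 540/60 = 9.
Taking the square root (with b > 2): b − 2 = 3, so b = 5.
Check: U(5, 61) = 540.

b = 5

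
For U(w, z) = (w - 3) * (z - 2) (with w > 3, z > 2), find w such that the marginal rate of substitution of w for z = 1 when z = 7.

MU_w = (z−2), MU_z = (w−3).
MRS = (z−2)/(w−3).
Substitute z = 7: MRS = 5/(w − 3). Setting this equal to 1 gives w − 3 = 5/1 = 5, so w = 8.

w = 8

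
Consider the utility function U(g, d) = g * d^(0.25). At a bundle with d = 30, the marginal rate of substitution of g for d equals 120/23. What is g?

MU_g = d^(0.25) and MU_d = 0.25·g·d^(-0.75).
MRS = MU_g/MU_d = (4)·d/g.
Substitute d = 30: MRS = 120/g. Setting 120/g = 120/23 gives g = 120/(120/23) = 23.

g = 23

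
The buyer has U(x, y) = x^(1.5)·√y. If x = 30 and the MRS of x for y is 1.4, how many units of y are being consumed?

y = 14

MU_x = 1.5·√x·√y and MU_y = 0.5·x^(1.5)·y^(-0.5).
MRS = MU_x/MU_y = (3)·y/x.
Substitute x = 30: MRS = y/10. Setting y/10 = 1.4 gives y = 1.4·10 = 14.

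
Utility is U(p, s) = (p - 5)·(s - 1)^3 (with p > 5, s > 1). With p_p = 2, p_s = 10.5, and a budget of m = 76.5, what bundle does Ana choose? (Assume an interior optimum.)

p* = 12, s* = 5

MU_p = (s−1)^3, MU_s = 3·(p−5)·(s−1)^2.
MRS = (1/3)·(s−1)/(p−5).
Tangency: set MRS = p_p/p_s = 2/10.5 = 4/21.
So (1/3)·(s − 1)/(p − 5) = 4/21, i.e. (s − 1) = (4/7)·(p − 5).
Rewrite the budget in excess-of-subsistence terms: 2·(p − 5) + 10.5·(s − 1) = 76.5 − 2·5 − 10.5·1 = 56.
Substituting, 8·(p − 5) = 56, so p − 5 = 7 and p* = 12.
Then s − 1 = (4/7)·7 = 4, so s* = 5.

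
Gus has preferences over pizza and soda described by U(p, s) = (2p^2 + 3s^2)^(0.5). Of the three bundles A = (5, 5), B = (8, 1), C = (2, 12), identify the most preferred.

Bundle C

Evaluate utility at each bundle:
U(A) = 11.180.
U(B) = 11.446.
U(C) = 20.976.
Highest utility is C, so C ≻ B ≻ A.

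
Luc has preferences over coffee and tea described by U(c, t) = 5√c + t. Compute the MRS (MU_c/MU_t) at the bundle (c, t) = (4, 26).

MU_c = 5/(2√c), MU_t = 1.
MRS = 5/(2√c) ÷ 1.
At (4, 26): MRS = 1.25.
So at (4, 26) the consumer would give up 1.25 units of t for one more unit of c.

MRS = 1.25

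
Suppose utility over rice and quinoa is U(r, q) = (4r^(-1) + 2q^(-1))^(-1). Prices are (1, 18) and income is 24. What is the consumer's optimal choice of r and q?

r* = 6, q* = 1

For CES with ρ = -1, MRS = (4/2)·(q/r)^2.
Tangency: set MRS = p_r/p_q = 1/18.
So (q/r)^2 = 1/36; taking the square root, q/r = 1/6, i.e. q = (1/6)·r.
Substitute into the budget 1·r + 18·q = 24: 4·r = 24, so r* = 6 and q* = (1/6)·6 = 1.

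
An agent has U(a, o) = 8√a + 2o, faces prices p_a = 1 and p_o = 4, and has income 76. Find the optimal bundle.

a* = 64, o* = 3

MU_a = 8/(2√a), MU_o = 2.
MRS = 8/(2√a) ÷ 2.
Tangency: set MRS = p_a/p_o = 1/4 = 0.25.
MRS depends only on a: 2/√a = 0.25 ⇒ √a = 2/0.25 = 8 ⇒ a* = 64.
From the budget, 4·o = 76 − 1·64 = 12, so o* = 3.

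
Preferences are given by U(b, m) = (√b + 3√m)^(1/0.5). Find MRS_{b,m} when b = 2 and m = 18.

For CES with ρ = 0.5, MRS = (1/3)·√(m/b).
At (2, 18): MRS = 1.
The indifference curve has slope −1 at this bundle.

MRS = 1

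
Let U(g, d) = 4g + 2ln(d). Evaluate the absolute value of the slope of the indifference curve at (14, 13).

MRS = 26

MU_g = 4, MU_d = 2/d.
MRS = 4 ÷ (2/d).
At (14, 13): MRS = 26.
That is, one extra unit of g is worth 26 units of d at the margin.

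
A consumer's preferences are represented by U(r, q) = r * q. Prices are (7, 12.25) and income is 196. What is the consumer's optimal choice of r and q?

MU_r = q and MU_q = r.
MRS = MU_r/MU_q = q/r.
Tangency: set MRS = p_r/p_q = 7/12.25 = 4/7.
So q/r = 4/7, i.e. q = (4/7)·r.
Substitute into the budget 7·r + 12.25·q = 196: 14·r = 196, so r* = 14.
Then q* = (4/7)·14 = 8.

r* = 14, q* = 8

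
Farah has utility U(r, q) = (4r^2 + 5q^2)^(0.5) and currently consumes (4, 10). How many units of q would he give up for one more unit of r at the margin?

MRS = 8/25

For CES with ρ = 2, MRS = (4/5)·(q/r)^(-1).
At (4, 10): MRS = 8/25.
So at (4, 10) the consumer would give up 8/25 units of q for one more unit of r.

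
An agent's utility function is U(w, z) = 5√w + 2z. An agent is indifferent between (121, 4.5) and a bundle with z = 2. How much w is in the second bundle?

w = 144

U(121, 4.5) = 64.
Set U(w, 2) = 64 and solve.
With z = 2: 5√w = 64 − 2·2 = 60, so √w = 12 and w = 144.
Check: U(144, 2) = 64.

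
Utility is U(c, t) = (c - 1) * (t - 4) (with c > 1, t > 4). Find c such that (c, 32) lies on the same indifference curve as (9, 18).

c = 5

U(9, 18) = 112.
Set U(c, 32) = 112 and solve.
With t = 32: (32 − 4) = 28, so (c − 1) = 112/28 = 4.
So c = 1 + 4 = 5.
Check: U(5, 32) = 112.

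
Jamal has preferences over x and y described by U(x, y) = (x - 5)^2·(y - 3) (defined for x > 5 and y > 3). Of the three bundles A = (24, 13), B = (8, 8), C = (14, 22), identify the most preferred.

Bundle A

Evaluate utility at each bundle:
U(A) = 3610.
U(B) = 45.
U(C) = 1539.
Highest utility is A, so A ≻ C ≻ B.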